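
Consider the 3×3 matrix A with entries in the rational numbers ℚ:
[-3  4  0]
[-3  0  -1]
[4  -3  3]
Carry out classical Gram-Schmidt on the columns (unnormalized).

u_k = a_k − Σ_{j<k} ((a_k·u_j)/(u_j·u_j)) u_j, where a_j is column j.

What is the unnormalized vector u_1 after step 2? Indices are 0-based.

Step 1: u_0 = a_0 = (-3, -3, 4).
Step 2: u_1 = a_1 − (-12/17)·u_0 = (32/17, -36/17, -3/17).

u_1 = (32/17, -36/17, -3/17)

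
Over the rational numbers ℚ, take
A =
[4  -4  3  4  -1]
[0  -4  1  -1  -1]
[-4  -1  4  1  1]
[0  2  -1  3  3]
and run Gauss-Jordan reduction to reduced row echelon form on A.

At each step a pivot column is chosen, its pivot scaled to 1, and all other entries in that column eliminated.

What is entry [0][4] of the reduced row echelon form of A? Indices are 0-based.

M[0][4] = -5/7

[1] R0 /= 4  ⇒  (1, -1, 3/4, 1, -1/4)
     R2 -= -4·R0  ⇒  (0, -5, 7, 5, 0)
[2] R1 /= -4  ⇒  (0, 1, -1/4, 1/4, 1/4)
     R0 -= -1·R1  ⇒  (1, 0, 1/2, 5/4, 0)
     R2 -= -5·R1  ⇒  (0, 0, 23/4, 25/4, 5/4)
     R3 -= 2·R1  ⇒  (0, 0, -1/2, 5/2, 5/2)
[3] R2 /= 23/4  ⇒  (0, 0, 1, 25/23, 5/23)
     R0 -= 1/2·R2  ⇒  (1, 0, 0, 65/92, -5/46)
     R1 -= -1/4·R2  ⇒  (0, 1, 0, 12/23, 7/23)
     R3 -= -1/2·R2  ⇒  (0, 0, 0, 70/23, 60/23)
[4] R3 /= 70/23  ⇒  (0, 0, 0, 1, 6/7)
     R0 -= 65/92·R3  ⇒  (1, 0, 0, 0, -5/7)
     R1 -= 12/23·R3  ⇒  (0, 1, 0, 0, -1/7)
     R2 -= 25/23·R3  ⇒  (0, 0, 1, 0, -5/7)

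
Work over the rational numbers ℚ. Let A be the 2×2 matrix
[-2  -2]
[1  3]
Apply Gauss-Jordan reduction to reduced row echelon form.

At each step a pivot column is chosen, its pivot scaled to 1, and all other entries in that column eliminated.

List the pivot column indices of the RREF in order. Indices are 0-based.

step 1: normalize row 0 (÷-2) = (1, 1)
  row 1: subtract 1×row0 = (0, 2)
step 2: normalize row 1 (÷2) = (0, 1)
  row 0: subtract 1×row1 = (1, 0)

pivot columns: 0, 1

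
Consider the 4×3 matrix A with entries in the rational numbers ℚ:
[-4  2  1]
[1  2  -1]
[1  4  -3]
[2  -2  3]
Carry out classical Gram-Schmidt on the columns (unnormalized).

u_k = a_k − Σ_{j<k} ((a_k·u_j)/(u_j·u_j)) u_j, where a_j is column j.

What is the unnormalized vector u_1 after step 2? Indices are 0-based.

u_1 = (10/11, 25/11, 47/11, -16/11)

Step 1: u_0 = a_0 = (-4, 1, 1, 2).
Step 2: u_1 = a_1 − (-3/11)·u_0 = (10/11, 25/11, 47/11, -16/11).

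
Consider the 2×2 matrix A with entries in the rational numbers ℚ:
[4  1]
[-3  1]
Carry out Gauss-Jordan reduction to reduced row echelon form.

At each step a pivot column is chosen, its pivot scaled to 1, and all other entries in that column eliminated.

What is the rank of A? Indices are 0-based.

step 1: normalize row 0 (÷4) = (1, 1/4)
  row 1: subtract -3×row0 = (0, 7/4)
step 2: normalize row 1 (÷7/4) = (0, 1)
  row 0: subtract 1/4×row1 = (1, 0)

rank = 2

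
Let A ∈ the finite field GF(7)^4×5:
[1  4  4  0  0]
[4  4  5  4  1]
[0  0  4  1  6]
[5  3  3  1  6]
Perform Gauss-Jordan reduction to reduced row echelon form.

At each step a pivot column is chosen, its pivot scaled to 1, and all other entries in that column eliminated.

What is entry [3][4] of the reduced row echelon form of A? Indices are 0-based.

pivot(0,0)=1: scale R0 → (1, 4, 4, 0, 0)
  clear (1,0): R1 −= (4)R0 → (0, 2, 3, 4, 1)
  clear (3,0): R3 −= (5)R0 → (0, 4, 4, 1, 6)
pivot(1,1)=2: scale R1 → (0, 1, 5, 2, 4)
  clear (0,1): R0 −= (4)R1 → (1, 0, 5, 6, 5)
  clear (3,1): R3 −= (4)R1 → (0, 0, 5, 0, 4)
pivot(2,2)=4: scale R2 → (0, 0, 1, 2, 5)
  clear (0,2): R0 −= (5)R2 → (1, 0, 0, 3, 1)
  clear (1,2): R1 −= (5)R2 → (0, 1, 0, 6, 0)
  clear (3,2): R3 −= (5)R2 → (0, 0, 0, 4, 0)
pivot(3,3)=4: scale R3 → (0, 0, 0, 1, 0)
  clear (0,3): R0 −= (3)R3 → (1, 0, 0, 0, 1)
  clear (1,3): R1 −= (6)R3 → (0, 1, 0, 0, 0)
  clear (2,3): R2 −= (2)R3 → (0, 0, 1, 0, 5)

M[3][4] = 0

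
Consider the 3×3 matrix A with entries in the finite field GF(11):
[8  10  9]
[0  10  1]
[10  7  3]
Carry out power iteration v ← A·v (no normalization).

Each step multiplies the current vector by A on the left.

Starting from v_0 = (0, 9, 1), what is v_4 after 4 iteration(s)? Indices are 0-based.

v_0 = (0, 9, 1).
v_1 = A·v_0 = (0, 3, 0).
v_2 = A·v_1 = (8, 8, 10).
v_3 = A·v_2 = (3, 2, 1).
v_4 = A·v_3 = (9, 10, 3).

v_4 = (9, 10, 3)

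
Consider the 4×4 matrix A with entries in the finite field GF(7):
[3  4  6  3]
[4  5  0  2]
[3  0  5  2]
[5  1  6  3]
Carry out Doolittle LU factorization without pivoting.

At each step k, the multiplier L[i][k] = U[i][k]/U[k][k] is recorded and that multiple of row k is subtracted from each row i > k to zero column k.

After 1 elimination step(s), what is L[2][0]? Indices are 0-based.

L[2][0] = 1

k=0: U[0][0]=3
  eliminate (1,0): mult=6, new row 1: (0, 2, 6, 5); set L[1][0]=6
  eliminate (2,0): mult=1, new row 2: (0, 3, 6, 6); set L[2][0]=1
  eliminate (3,0): mult=4, new row 3: (0, 6, 3, 5); set L[3][0]=4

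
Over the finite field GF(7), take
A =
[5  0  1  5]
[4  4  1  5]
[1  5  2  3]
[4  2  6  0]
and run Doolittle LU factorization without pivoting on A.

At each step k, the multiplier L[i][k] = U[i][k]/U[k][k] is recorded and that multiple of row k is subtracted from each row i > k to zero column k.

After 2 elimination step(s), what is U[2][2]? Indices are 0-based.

[col 0] pivot 5
  R1 -= 5*R0 → (0, 4, 3, 1)  (L[1][0] := 5)
  R2 -= 3*R0 → (0, 5, 6, 2)  (L[2][0] := 3)
  R3 -= 5*R0 → (0, 2, 1, 3)  (L[3][0] := 5)
[col 1] pivot 4
  R2 -= 3*R1 → (0, 0, 4, 6)  (L[2][1] := 3)
  R3 -= 4*R1 → (0, 0, 3, 6)  (L[3][1] := 4)

U[2][2] = 4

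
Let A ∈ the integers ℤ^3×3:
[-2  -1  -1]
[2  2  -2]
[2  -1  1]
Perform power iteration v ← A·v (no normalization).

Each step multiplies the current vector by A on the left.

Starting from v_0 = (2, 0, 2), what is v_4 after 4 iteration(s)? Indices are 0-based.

v_0 = (2, 0, 2).
v_1 = A·v_0 = (-6, 0, 6).
v_2 = A·v_1 = (6, -24, -6).
v_3 = A·v_2 = (18, -24, 30).
v_4 = A·v_3 = (-42, -72, 90).

v_4 = (-42, -72, 90)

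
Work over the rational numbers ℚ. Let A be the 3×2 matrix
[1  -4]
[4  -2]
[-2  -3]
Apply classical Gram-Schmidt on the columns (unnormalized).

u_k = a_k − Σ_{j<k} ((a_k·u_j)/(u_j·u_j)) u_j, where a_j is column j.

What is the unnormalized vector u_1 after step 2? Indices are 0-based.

Step 1: u_0 = a_0 = (1, 4, -2).
Step 2: u_1 = a_1 − (-2/7)·u_0 = (-26/7, -6/7, -25/7).

u_1 = (-26/7, -6/7, -25/7)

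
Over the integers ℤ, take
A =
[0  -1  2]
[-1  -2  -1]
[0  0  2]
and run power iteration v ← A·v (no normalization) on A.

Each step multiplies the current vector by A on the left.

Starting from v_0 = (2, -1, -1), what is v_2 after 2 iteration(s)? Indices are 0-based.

v_0 = (2, -1, -1).
v_1 = A·v_0 = (-1, 1, -2).
v_2 = A·v_1 = (-5, 1, -4).

v_2 = (-5, 1, -4)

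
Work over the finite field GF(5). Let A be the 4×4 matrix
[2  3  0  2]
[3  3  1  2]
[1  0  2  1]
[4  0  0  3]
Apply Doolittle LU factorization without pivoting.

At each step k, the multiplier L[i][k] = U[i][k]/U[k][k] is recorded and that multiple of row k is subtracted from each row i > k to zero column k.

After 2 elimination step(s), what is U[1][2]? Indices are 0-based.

Step 1: pivot at (0,0) is 2.
  row1 ← row1 − (4)·row0  ⇒  L[1][0]=4, U row1=(0, 1, 1, 4)
  row2 ← row2 − (3)·row0  ⇒  L[2][0]=3, U row2=(0, 1, 2, 0)
  row3 ← row3 − (2)·row0  ⇒  L[3][0]=2, U row3=(0, 4, 0, 4)
Step 2: pivot at (1,1) is 1.
  row2 ← row2 − (1)·row1  ⇒  L[2][1]=1, U row2=(0, 0, 1, 1)
  row3 ← row3 − (4)·row1  ⇒  L[3][1]=4, U row3=(0, 0, 1, 3)

U[1][2] = 1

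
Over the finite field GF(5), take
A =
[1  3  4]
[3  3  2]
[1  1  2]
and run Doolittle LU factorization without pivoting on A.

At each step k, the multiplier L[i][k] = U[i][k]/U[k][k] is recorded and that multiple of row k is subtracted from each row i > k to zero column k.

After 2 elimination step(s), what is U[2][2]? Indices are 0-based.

U[2][2] = 3

Step 1: pivot at (0,0) is 1.
  row1 ← row1 − (3)·row0  ⇒  L[1][0]=3, U row1=(0, 4, 0)
  row2 ← row2 − (1)·row0  ⇒  L[2][0]=1, U row2=(0, 3, 3)
Step 2: pivot at (1,1) is 4.
  row2 ← row2 − (2)·row1  ⇒  L[2][1]=2, U row2=(0, 0, 3)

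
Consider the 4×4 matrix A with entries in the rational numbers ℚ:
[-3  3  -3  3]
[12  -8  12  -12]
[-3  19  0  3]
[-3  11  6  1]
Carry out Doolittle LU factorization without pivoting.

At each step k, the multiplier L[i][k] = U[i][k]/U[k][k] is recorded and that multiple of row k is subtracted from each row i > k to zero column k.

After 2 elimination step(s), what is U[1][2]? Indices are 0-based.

[col 0] pivot -3
  R1 -= -4*R0 → (0, 4, 0, 0)  (L[1][0] := -4)
  R2 -= 1*R0 → (0, 16, 3, 0)  (L[2][0] := 1)
  R3 -= 1*R0 → (0, 8, 9, -2)  (L[3][0] := 1)
[col 1] pivot 4
  R2 -= 4*R1 → (0, 0, 3, 0)  (L[2][1] := 4)
  R3 -= 2*R1 → (0, 0, 9, -2)  (L[3][1] := 2)

U[1][2] = 0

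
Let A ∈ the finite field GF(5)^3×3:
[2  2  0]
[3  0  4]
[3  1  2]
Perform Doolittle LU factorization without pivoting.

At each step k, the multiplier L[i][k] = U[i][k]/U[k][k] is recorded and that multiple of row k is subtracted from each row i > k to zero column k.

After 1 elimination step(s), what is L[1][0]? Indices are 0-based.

Step 1: pivot at (0,0) is 2.
  row1 ← row1 − (4)·row0  ⇒  L[1][0]=4, U row1=(0, 2, 4)
  row2 ← row2 − (4)·row0  ⇒  L[2][0]=4, U row2=(0, 3, 2)

L[1][0] = 4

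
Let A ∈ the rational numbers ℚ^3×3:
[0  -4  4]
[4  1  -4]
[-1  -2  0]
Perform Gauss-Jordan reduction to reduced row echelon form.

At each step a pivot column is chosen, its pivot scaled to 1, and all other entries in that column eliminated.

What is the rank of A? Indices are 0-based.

step 1: exchange rows 0,1
step 1: normalize row 0 (÷4) = (1, 1/4, -1)
  row 2: subtract -1×row0 = (0, -7/4, -1)
step 2: normalize row 1 (÷-4) = (0, 1, -1)
  row 0: subtract 1/4×row1 = (1, 0, -3/4)
  row 2: subtract -7/4×row1 = (0, 0, -11/4)
step 3: normalize row 2 (÷-11/4) = (0, 0, 1)
  row 0: subtract -3/4×row2 = (1, 0, 0)
  row 1: subtract -1×row2 = (0, 1, 0)

rank = 3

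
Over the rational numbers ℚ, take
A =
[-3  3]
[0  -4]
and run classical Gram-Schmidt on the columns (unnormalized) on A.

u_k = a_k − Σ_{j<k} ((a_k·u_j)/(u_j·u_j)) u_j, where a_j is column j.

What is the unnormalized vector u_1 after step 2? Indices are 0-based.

Step 1: u_0 = a_0 = (-3, 0).
Step 2: u_1 = a_1 − (-1)·u_0 = (0, -4).

u_1 = (0, -4)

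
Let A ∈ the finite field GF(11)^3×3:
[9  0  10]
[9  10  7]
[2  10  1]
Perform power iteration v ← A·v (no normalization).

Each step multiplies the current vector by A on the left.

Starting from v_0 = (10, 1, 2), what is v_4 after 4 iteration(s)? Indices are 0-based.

v_4 = (8, 10, 7)

v_0 = (10, 1, 2).
v_1 = A·v_0 = (0, 4, 10).
v_2 = A·v_1 = (1, 0, 6).
v_3 = A·v_2 = (3, 7, 8).
v_4 = A·v_3 = (8, 10, 7).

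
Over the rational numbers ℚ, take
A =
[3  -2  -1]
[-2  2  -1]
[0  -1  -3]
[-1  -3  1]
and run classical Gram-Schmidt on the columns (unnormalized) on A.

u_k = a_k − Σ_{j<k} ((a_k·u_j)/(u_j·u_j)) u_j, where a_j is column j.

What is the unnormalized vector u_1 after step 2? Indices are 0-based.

u_1 = (-1/2, 1, -1, -7/2)

Step 1: u_0 = a_0 = (3, -2, 0, -1).
Step 2: u_1 = a_1 − (-1/2)·u_0 = (-1/2, 1, -1, -7/2).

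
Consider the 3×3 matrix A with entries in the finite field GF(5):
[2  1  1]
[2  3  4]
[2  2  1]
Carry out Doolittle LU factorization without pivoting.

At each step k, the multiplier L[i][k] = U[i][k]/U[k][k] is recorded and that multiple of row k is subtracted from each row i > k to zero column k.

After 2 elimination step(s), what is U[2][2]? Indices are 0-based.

[col 0] pivot 2
  R1 -= 1*R0 → (0, 2, 3)  (L[1][0] := 1)
  R2 -= 1*R0 → (0, 1, 0)  (L[2][0] := 1)
[col 1] pivot 2
  R2 -= 3*R1 → (0, 0, 1)  (L[2][1] := 3)

U[2][2] = 1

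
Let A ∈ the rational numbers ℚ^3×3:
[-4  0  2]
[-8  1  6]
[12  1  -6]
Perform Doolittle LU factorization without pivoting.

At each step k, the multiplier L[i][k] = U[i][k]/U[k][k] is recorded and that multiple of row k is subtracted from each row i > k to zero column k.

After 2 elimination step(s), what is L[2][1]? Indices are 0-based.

Step 1: pivot at (0,0) is -4.
  row1 ← row1 − (2)·row0  ⇒  L[1][0]=2, U row1=(0, 1, 2)
  row2 ← row2 − (-3)·row0  ⇒  L[2][0]=-3, U row2=(0, 1, 0)
Step 2: pivot at (1,1) is 1.
  row2 ← row2 − (1)·row1  ⇒  L[2][1]=1, U row2=(0, 0, -2)

L[2][1] = 1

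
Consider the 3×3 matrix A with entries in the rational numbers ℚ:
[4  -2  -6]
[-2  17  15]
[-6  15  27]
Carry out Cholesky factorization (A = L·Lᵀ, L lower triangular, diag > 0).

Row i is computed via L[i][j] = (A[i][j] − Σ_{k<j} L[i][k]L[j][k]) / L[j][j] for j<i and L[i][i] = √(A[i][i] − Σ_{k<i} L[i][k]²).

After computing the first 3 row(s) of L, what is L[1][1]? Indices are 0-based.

Step 1: L[0][0] = √(4) = 2.
  L[1][0] = (-2) / L[0][0] = -1.
Step 2: L[1][1] = √(16) = 4.
  L[2][0] = (-6) / L[0][0] = -3.
  L[2][1] = (12) / L[1][1] = 3.
Step 3: L[2][2] = √(9) = 3.

L[1][1] = 4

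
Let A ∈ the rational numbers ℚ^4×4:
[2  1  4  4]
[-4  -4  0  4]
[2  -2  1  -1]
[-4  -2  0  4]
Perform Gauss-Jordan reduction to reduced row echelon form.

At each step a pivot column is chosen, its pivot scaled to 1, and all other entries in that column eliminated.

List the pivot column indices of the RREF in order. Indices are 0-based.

pivot(0,0)=2: scale R0 → (1, 1/2, 2, 2)
  clear (1,0): R1 −= (-4)R0 → (0, -2, 8, 12)
  clear (2,0): R2 −= (2)R0 → (0, -3, -3, -5)
  clear (3,0): R3 −= (-4)R0 → (0, 0, 8, 12)
pivot(1,1)=-2: scale R1 → (0, 1, -4, -6)
  clear (0,1): R0 −= (1/2)R1 → (1, 0, 4, 5)
  clear (2,1): R2 −= (-3)R1 → (0, 0, -15, -23)
pivot(2,2)=-15: scale R2 → (0, 0, 1, 23/15)
  clear (0,2): R0 −= (4)R2 → (1, 0, 0, -17/15)
  clear (1,2): R1 −= (-4)R2 → (0, 1, 0, 2/15)
  clear (3,2): R3 −= (8)R2 → (0, 0, 0, -4/15)
pivot(3,3)=-4/15: scale R3 → (0, 0, 0, 1)
  clear (0,3): R0 −= (-17/15)R3 → (1, 0, 0, 0)
  clear (1,3): R1 −= (2/15)R3 → (0, 1, 0, 0)
  clear (2,3): R2 −= (23/15)R3 → (0, 0, 1, 0)

pivot columns: 0, 1, 2, 3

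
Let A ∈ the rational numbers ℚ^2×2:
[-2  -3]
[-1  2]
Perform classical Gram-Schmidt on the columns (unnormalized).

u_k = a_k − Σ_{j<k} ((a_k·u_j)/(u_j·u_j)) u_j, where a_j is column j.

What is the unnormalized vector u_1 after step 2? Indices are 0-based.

Step 1: u_0 = a_0 = (-2, -1).
Step 2: u_1 = a_1 − (4/5)·u_0 = (-7/5, 14/5).

u_1 = (-7/5, 14/5)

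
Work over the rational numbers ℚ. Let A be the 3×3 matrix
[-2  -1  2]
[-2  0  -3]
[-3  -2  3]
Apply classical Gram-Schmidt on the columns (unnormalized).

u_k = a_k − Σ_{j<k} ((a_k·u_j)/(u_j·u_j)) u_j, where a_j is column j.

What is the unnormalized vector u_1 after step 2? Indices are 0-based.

Step 1: u_0 = a_0 = (-2, -2, -3).
Step 2: u_1 = a_1 − (8/17)·u_0 = (-1/17, 16/17, -10/17).

u_1 = (-1/17, 16/17, -10/17)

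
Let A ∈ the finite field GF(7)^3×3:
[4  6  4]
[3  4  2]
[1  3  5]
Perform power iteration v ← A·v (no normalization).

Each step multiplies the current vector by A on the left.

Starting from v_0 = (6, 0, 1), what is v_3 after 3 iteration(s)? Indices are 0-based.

v_3 = (6, 3, 2)

v_0 = (6, 0, 1).
v_1 = A·v_0 = (0, 6, 4).
v_2 = A·v_1 = (3, 4, 3).
v_3 = A·v_2 = (6, 3, 2).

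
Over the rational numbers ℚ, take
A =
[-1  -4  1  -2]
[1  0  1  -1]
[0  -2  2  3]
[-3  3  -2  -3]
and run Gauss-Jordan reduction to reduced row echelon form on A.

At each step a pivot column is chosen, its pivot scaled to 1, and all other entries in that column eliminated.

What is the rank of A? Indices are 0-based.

rank = 4

[1] R0 /= -1  ⇒  (1, 4, -1, 2)
     R1 -= 1·R0  ⇒  (0, -4, 2, -3)
     R3 -= -3·R0  ⇒  (0, 15, -5, 3)
[2] R1 /= -4  ⇒  (0, 1, -1/2, 3/4)
     R0 -= 4·R1  ⇒  (1, 0, 1, -1)
     R2 -= -2·R1  ⇒  (0, 0, 1, 9/2)
     R3 -= 15·R1  ⇒  (0, 0, 5/2, -33/4)
[3] R2 /= 1  ⇒  (0, 0, 1, 9/2)
     R0 -= 1·R2  ⇒  (1, 0, 0, -11/2)
     R1 -= -1/2·R2  ⇒  (0, 1, 0, 3)
     R3 -= 5/2·R2  ⇒  (0, 0, 0, -39/2)
[4] R3 /= -39/2  ⇒  (0, 0, 0, 1)
     R0 -= -11/2·R3  ⇒  (1, 0, 0, 0)
     R1 -= 3·R3  ⇒  (0, 1, 0, 0)
     R2 -= 9/2·R3  ⇒  (0, 0, 1, 0)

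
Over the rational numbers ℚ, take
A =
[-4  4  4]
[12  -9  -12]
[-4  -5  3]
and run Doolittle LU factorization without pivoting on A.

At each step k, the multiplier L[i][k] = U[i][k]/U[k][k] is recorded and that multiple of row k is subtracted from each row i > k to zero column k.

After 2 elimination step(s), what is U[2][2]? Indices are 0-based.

[col 0] pivot -4
  R1 -= -3*R0 → (0, 3, 0)  (L[1][0] := -3)
  R2 -= 1*R0 → (0, -9, -1)  (L[2][0] := 1)
[col 1] pivot 3
  R2 -= -3*R1 → (0, 0, -1)  (L[2][1] := -3)

U[2][2] = -1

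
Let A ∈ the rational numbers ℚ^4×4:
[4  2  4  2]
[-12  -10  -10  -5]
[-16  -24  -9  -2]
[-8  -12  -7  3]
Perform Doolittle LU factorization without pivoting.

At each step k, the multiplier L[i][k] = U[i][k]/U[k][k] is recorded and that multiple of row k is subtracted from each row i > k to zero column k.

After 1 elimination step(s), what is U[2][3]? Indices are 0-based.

Step 1: pivot at (0,0) is 4.
  row1 ← row1 − (-3)·row0  ⇒  L[1][0]=-3, U row1=(0, -4, 2, 1)
  row2 ← row2 − (-4)·row0  ⇒  L[2][0]=-4, U row2=(0, -16, 7, 6)
  row3 ← row3 − (-2)·row0  ⇒  L[3][0]=-2, U row3=(0, -8, 1, 7)

U[2][3] = 6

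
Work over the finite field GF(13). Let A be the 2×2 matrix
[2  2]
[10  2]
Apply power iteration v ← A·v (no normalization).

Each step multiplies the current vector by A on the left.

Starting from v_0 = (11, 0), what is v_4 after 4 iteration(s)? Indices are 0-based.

v_4 = (2, 8)

v_0 = (11, 0).
v_1 = A·v_0 = (9, 6).
v_2 = A·v_1 = (4, 11).
v_3 = A·v_2 = (4, 10).
v_4 = A·v_3 = (2, 8).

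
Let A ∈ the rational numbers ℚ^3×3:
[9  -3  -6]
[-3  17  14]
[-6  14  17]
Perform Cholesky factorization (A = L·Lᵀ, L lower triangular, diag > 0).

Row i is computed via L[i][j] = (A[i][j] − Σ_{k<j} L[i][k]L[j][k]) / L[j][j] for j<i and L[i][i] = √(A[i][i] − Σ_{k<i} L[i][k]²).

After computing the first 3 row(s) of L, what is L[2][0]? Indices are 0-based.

Step 1: L[0][0] = √(9) = 3.
  L[1][0] = (-3) / L[0][0] = -1.
Step 2: L[1][1] = √(16) = 4.
  L[2][0] = (-6) / L[0][0] = -2.
  L[2][1] = (12) / L[1][1] = 3.
Step 3: L[2][2] = √(4) = 2.

L[2][0] = -2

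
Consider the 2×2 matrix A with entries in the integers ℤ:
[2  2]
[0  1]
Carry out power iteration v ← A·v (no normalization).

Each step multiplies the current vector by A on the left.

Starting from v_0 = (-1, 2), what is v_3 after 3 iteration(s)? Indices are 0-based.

v_0 = (-1, 2).
v_1 = A·v_0 = (2, 2).
v_2 = A·v_1 = (8, 2).
v_3 = A·v_2 = (20, 2).

v_3 = (20, 2)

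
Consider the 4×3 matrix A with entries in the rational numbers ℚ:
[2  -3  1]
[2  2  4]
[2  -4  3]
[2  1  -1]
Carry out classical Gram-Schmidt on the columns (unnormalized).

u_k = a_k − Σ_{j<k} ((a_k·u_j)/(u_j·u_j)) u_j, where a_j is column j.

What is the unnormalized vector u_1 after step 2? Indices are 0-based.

Step 1: u_0 = a_0 = (2, 2, 2, 2).
Step 2: u_1 = a_1 − (-1/2)·u_0 = (-2, 3, -3, 2).

u_1 = (-2, 3, -3, 2)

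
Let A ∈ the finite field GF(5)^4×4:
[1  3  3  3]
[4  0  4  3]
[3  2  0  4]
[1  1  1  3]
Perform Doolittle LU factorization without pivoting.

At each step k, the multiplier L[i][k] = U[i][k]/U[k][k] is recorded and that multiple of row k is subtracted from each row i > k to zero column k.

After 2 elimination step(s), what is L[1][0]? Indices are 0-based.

L[1][0] = 4

[col 0] pivot 1
  R1 -= 4*R0 → (0, 3, 2, 1)  (L[1][0] := 4)
  R2 -= 3*R0 → (0, 3, 1, 0)  (L[2][0] := 3)
  R3 -= 1*R0 → (0, 3, 3, 0)  (L[3][0] := 1)
[col 1] pivot 3
  R2 -= 1*R1 → (0, 0, 4, 4)  (L[2][1] := 1)
  R3 -= 1*R1 → (0, 0, 1, 4)  (L[3][1] := 1)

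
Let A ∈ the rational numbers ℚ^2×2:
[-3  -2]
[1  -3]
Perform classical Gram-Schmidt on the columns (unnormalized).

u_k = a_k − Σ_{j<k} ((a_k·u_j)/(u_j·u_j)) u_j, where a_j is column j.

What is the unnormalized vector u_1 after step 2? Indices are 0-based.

u_1 = (-11/10, -33/10)

Step 1: u_0 = a_0 = (-3, 1).
Step 2: u_1 = a_1 − (3/10)·u_0 = (-11/10, -33/10).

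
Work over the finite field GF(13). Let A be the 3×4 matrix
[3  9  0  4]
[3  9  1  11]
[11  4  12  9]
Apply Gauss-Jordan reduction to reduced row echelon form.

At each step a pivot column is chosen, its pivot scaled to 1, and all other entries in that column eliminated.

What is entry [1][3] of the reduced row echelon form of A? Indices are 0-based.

pivot(0,0)=3: scale R0 → (1, 3, 0, 10)
  clear (1,0): R1 −= (3)R0 → (0, 0, 1, 7)
  clear (2,0): R2 −= (11)R0 → (0, 10, 12, 3)
pivot(1,1): swap R1↔R2
pivot(1,1)=10: scale R1 → (0, 1, 9, 12)
  clear (0,1): R0 −= (3)R1 → (1, 0, 12, 0)
pivot(2,2)=1: scale R2 → (0, 0, 1, 7)
  clear (0,2): R0 −= (12)R2 → (1, 0, 0, 7)
  clear (1,2): R1 −= (9)R2 → (0, 1, 0, 1)

M[1][3] = 1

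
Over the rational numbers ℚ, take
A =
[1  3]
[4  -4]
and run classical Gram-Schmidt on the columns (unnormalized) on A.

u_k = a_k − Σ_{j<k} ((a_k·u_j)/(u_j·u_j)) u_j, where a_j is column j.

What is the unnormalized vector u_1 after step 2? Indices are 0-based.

u_1 = (64/17, -16/17)

Step 1: u_0 = a_0 = (1, 4).
Step 2: u_1 = a_1 − (-13/17)·u_0 = (64/17, -16/17).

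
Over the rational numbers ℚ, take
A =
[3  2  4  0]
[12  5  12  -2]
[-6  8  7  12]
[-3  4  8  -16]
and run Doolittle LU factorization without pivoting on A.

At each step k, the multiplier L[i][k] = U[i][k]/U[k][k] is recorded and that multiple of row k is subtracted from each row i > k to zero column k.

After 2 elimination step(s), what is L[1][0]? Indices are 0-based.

L[1][0] = 4

k=0: U[0][0]=3
  eliminate (1,0): mult=4, new row 1: (0, -3, -4, -2); set L[1][0]=4
  eliminate (2,0): mult=-2, new row 2: (0, 12, 15, 12); set L[2][0]=-2
  eliminate (3,0): mult=-1, new row 3: (0, 6, 12, -16); set L[3][0]=-1
k=1: U[1][1]=-3
  eliminate (2,1): mult=-4, new row 2: (0, 0, -1, 4); set L[2][1]=-4
  eliminate (3,1): mult=-2, new row 3: (0, 0, 4, -20); set L[3][1]=-2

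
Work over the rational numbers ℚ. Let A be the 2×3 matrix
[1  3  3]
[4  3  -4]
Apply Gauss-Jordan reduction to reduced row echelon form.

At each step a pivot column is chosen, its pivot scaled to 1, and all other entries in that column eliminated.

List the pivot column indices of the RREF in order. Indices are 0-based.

pivot(0,0)=1: scale R0 → (1, 3, 3)
  clear (1,0): R1 −= (4)R0 → (0, -9, -16)
pivot(1,1)=-9: scale R1 → (0, 1, 16/9)
  clear (0,1): R0 −= (3)R1 → (1, 0, -7/3)

pivot columns: 0, 1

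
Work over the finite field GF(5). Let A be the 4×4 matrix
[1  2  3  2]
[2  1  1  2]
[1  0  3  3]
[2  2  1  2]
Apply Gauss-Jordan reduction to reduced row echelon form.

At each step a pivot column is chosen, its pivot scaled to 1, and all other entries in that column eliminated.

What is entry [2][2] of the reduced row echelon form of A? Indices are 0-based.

pivot(0,0)=1: scale R0 → (1, 2, 3, 2)
  clear (1,0): R1 −= (2)R0 → (0, 2, 0, 3)
  clear (2,0): R2 −= (1)R0 → (0, 3, 0, 1)
  clear (3,0): R3 −= (2)R0 → (0, 3, 0, 3)
pivot(1,1)=2: scale R1 → (0, 1, 0, 4)
  clear (0,1): R0 −= (2)R1 → (1, 0, 3, 4)
  clear (2,1): R2 −= (3)R1 → (0, 0, 0, 4)
  clear (3,1): R3 −= (3)R1 → (0, 0, 0, 1)
col 2: no nonzero at/below row 2; advance.
pivot(2,3)=4: scale R2 → (0, 0, 0, 1)
  clear (0,3): R0 −= (4)R2 → (1, 0, 3, 0)
  clear (1,3): R1 −= (4)R2 → (0, 1, 0, 0)
  clear (3,3): R3 −= (1)R2 → (0, 0, 0, 0)

M[2][2] = 0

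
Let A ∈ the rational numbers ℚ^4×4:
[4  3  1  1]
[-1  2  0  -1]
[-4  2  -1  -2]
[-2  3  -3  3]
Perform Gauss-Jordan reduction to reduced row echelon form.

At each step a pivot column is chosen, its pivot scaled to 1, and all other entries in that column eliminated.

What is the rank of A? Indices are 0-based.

pivot(0,0)=4: scale R0 → (1, 3/4, 1/4, 1/4)
  clear (1,0): R1 −= (-1)R0 → (0, 11/4, 1/4, -3/4)
  clear (2,0): R2 −= (-4)R0 → (0, 5, 0, -1)
  clear (3,0): R3 −= (-2)R0 → (0, 9/2, -5/2, 7/2)
pivot(1,1)=11/4: scale R1 → (0, 1, 1/11, -3/11)
  clear (0,1): R0 −= (3/4)R1 → (1, 0, 2/11, 5/11)
  clear (2,1): R2 −= (5)R1 → (0, 0, -5/11, 4/11)
  clear (3,1): R3 −= (9/2)R1 → (0, 0, -32/11, 52/11)
pivot(2,2)=-5/11: scale R2 → (0, 0, 1, -4/5)
  clear (0,2): R0 −= (2/11)R2 → (1, 0, 0, 3/5)
  clear (1,2): R1 −= (1/11)R2 → (0, 1, 0, -1/5)
  clear (3,2): R3 −= (-32/11)R2 → (0, 0, 0, 12/5)
pivot(3,3)=12/5: scale R3 → (0, 0, 0, 1)
  clear (0,3): R0 −= (3/5)R3 → (1, 0, 0, 0)
  clear (1,3): R1 −= (-1/5)R3 → (0, 1, 0, 0)
  clear (2,3): R2 −= (-4/5)R3 → (0, 0, 1, 0)

rank = 4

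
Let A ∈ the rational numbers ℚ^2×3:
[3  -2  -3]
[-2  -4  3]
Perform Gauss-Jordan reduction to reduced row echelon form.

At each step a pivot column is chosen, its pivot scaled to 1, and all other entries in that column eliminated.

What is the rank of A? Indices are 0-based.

rank = 2

pivot(0,0)=3: scale R0 → (1, -2/3, -1)
  clear (1,0): R1 −= (-2)R0 → (0, -16/3, 1)
pivot(1,1)=-16/3: scale R1 → (0, 1, -3/16)
  clear (0,1): R0 −= (-2/3)R1 → (1, 0, -9/8)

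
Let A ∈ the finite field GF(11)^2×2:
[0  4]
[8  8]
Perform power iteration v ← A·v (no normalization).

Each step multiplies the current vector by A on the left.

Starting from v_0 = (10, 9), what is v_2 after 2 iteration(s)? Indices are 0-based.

v_2 = (3, 8)

v_0 = (10, 9).
v_1 = A·v_0 = (3, 9).
v_2 = A·v_1 = (3, 8).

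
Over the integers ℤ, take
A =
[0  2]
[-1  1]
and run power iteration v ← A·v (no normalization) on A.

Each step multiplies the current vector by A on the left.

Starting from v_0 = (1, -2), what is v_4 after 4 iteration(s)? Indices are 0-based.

v_4 = (14, 5)

v_0 = (1, -2).
v_1 = A·v_0 = (-4, -3).
v_2 = A·v_1 = (-6, 1).
v_3 = A·v_2 = (2, 7).
v_4 = A·v_3 = (14, 5).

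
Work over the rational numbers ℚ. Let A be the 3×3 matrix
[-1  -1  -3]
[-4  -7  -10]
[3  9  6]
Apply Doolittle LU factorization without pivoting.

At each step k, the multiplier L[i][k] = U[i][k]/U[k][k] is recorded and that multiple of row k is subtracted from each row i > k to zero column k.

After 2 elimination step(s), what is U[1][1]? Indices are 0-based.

U[1][1] = -3

Step 1: pivot at (0,0) is -1.
  row1 ← row1 − (4)·row0  ⇒  L[1][0]=4, U row1=(0, -3, 2)
  row2 ← row2 − (-3)·row0  ⇒  L[2][0]=-3, U row2=(0, 6, -3)
Step 2: pivot at (1,1) is -3.
  row2 ← row2 − (-2)·row1  ⇒  L[2][1]=-2, U row2=(0, 0, 1)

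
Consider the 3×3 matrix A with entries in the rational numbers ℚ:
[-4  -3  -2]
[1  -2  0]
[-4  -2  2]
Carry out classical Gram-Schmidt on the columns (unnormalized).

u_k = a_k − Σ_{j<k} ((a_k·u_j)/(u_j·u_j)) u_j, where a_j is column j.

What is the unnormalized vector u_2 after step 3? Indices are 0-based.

u_2 = (-140/79, 56/79, 154/79)

Step 1: u_0 = a_0 = (-4, 1, -4).
Step 2: u_1 = a_1 − (6/11)·u_0 = (-9/11, -28/11, 2/11).
Step 3: u_2 = a_2 − (0)·u_0 − (22/79)·u_1 = (-140/79, 56/79, 154/79).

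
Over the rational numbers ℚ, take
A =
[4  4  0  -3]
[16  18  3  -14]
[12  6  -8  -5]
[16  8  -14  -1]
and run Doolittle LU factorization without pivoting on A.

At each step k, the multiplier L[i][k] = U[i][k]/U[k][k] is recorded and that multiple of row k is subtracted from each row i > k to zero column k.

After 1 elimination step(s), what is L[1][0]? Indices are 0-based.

Step 1: pivot at (0,0) is 4.
  row1 ← row1 − (4)·row0  ⇒  L[1][0]=4, U row1=(0, 2, 3, -2)
  row2 ← row2 − (3)·row0  ⇒  L[2][0]=3, U row2=(0, -6, -8, 4)
  row3 ← row3 − (4)·row0  ⇒  L[3][0]=4, U row3=(0, -8, -14, 11)

L[1][0] = 4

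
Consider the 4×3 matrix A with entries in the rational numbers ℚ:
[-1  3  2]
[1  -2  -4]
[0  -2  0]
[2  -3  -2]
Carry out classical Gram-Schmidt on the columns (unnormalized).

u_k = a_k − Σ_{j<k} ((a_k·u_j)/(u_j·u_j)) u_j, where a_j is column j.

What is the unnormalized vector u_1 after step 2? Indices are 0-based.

u_1 = (7/6, -1/6, -2, 2/3)

Step 1: u_0 = a_0 = (-1, 1, 0, 2).
Step 2: u_1 = a_1 − (-11/6)·u_0 = (7/6, -1/6, -2, 2/3).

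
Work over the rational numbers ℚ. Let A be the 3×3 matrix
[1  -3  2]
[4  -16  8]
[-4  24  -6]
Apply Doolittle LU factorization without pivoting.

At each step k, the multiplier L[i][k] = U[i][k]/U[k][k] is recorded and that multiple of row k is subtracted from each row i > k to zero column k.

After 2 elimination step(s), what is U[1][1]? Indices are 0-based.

k=0: U[0][0]=1
  eliminate (1,0): mult=4, new row 1: (0, -4, 0); set L[1][0]=4
  eliminate (2,0): mult=-4, new row 2: (0, 12, 2); set L[2][0]=-4
k=1: U[1][1]=-4
  eliminate (2,1): mult=-3, new row 2: (0, 0, 2); set L[2][1]=-3

U[1][1] = -4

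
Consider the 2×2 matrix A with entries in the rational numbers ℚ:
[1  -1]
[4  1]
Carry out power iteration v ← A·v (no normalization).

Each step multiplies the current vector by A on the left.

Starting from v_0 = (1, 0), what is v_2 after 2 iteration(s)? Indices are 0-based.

v_0 = (1, 0).
v_1 = A·v_0 = (1, 4).
v_2 = A·v_1 = (-3, 8).

v_2 = (-3, 8)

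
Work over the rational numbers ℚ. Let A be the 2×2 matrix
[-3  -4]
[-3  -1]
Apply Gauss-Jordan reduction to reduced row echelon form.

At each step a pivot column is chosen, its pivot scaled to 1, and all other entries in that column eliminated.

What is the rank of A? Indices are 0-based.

rank = 2

[1] R0 /= -3  ⇒  (1, 4/3)
     R1 -= -3·R0  ⇒  (0, 3)
[2] R1 /= 3  ⇒  (0, 1)
     R0 -= 4/3·R1  ⇒  (1, 0)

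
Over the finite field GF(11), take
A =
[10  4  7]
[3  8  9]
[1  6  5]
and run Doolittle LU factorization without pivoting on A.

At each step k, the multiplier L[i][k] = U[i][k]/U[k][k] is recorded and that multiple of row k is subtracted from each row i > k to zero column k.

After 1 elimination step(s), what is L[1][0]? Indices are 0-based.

[col 0] pivot 10
  R1 -= 8*R0 → (0, 9, 8)  (L[1][0] := 8)
  R2 -= 10*R0 → (0, 10, 1)  (L[2][0] := 10)

L[1][0] = 8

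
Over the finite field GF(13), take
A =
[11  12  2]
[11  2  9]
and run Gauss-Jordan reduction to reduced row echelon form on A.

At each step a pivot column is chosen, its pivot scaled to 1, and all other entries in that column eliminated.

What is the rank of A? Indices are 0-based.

rank = 2

pivot(0,0)=11: scale R0 → (1, 7, 12)
  clear (1,0): R1 −= (11)R0 → (0, 3, 7)
pivot(1,1)=3: scale R1 → (0, 1, 11)
  clear (0,1): R0 −= (7)R1 → (1, 0, 0)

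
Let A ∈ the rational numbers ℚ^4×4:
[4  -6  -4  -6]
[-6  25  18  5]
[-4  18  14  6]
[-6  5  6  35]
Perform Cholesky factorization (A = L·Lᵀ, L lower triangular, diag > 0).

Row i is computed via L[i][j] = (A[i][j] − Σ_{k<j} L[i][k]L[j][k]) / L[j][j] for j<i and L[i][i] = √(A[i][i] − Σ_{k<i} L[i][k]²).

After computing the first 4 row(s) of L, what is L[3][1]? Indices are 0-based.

L[3][1] = -1

Step 1: L[0][0] = √(4) = 2.
  L[1][0] = (-6) / L[0][0] = -3.
Step 2: L[1][1] = √(16) = 4.
  L[2][0] = (-4) / L[0][0] = -2.
  L[2][1] = (12) / L[1][1] = 3.
Step 3: L[2][2] = √(1) = 1.
  L[3][0] = (-6) / L[0][0] = -3.
  L[3][1] = (-4) / L[1][1] = -1.
  L[3][2] = (3) / L[2][2] = 3.
Step 4: L[3][3] = √(16) = 4.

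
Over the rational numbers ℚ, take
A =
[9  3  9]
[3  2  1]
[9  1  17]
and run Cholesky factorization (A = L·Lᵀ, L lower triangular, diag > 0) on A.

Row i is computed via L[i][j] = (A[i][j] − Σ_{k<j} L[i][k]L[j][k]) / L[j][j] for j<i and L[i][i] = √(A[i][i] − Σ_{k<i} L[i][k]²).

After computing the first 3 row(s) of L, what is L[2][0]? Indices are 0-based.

Step 1: L[0][0] = √(9) = 3.
  L[1][0] = (3) / L[0][0] = 1.
Step 2: L[1][1] = √(1) = 1.
  L[2][0] = (9) / L[0][0] = 3.
  L[2][1] = (-2) / L[1][1] = -2.
Step 3: L[2][2] = √(4) = 2.

L[2][0] = 3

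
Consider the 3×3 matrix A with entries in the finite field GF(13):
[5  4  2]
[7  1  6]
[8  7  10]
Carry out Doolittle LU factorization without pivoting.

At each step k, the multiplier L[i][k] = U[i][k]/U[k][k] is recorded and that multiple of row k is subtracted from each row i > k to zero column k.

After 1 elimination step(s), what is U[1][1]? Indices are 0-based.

Step 1: pivot at (0,0) is 5.
  row1 ← row1 − (4)·row0  ⇒  L[1][0]=4, U row1=(0, 11, 11)
  row2 ← row2 − (12)·row0  ⇒  L[2][0]=12, U row2=(0, 11, 12)

U[1][1] = 11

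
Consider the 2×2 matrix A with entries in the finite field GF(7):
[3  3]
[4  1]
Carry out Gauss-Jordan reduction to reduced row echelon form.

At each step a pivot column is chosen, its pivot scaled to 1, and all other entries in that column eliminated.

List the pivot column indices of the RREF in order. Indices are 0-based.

pivot(0,0)=3: scale R0 → (1, 1)
  clear (1,0): R1 −= (4)R0 → (0, 4)
pivot(1,1)=4: scale R1 → (0, 1)
  clear (0,1): R0 −= (1)R1 → (1, 0)

pivot columns: 0, 1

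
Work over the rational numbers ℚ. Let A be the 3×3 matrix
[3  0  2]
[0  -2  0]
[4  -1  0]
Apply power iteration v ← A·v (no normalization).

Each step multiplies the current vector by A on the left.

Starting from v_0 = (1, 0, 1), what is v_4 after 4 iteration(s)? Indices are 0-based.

v_4 = (511, 0, 436)

v_0 = (1, 0, 1).
v_1 = A·v_0 = (5, 0, 4).
v_2 = A·v_1 = (23, 0, 20).
v_3 = A·v_2 = (109, 0, 92).
v_4 = A·v_3 = (511, 0, 436).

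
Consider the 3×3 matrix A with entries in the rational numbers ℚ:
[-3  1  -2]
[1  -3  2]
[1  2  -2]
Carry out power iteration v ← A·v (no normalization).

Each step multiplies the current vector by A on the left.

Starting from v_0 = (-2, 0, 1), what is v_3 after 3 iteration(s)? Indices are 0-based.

v_0 = (-2, 0, 1).
v_1 = A·v_0 = (4, 0, -4).
v_2 = A·v_1 = (-4, -4, 12).
v_3 = A·v_2 = (-16, 32, -36).

v_3 = (-16, 32, -36)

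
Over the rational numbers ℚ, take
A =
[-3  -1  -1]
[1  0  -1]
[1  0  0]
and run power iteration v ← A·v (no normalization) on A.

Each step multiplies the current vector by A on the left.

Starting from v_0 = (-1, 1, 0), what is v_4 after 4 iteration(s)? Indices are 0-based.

v_0 = (-1, 1, 0).
v_1 = A·v_0 = (2, -1, -1).
v_2 = A·v_1 = (-4, 3, 2).
v_3 = A·v_2 = (7, -6, -4).
v_4 = A·v_3 = (-11, 11, 7).

v_4 = (-11, 11, 7)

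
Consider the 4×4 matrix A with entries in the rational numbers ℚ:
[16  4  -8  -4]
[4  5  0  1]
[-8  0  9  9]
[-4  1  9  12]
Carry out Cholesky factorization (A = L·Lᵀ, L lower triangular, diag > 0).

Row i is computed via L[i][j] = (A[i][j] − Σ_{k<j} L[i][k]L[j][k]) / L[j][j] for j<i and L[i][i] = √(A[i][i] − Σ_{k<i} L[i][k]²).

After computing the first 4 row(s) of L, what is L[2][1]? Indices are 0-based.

L[2][1] = 1

Step 1: L[0][0] = √(16) = 4.
  L[1][0] = (4) / L[0][0] = 1.
Step 2: L[1][1] = √(4) = 2.
  L[2][0] = (-8) / L[0][0] = -2.
  L[2][1] = (2) / L[1][1] = 1.
Step 3: L[2][2] = √(4) = 2.
  L[3][0] = (-4) / L[0][0] = -1.
  L[3][1] = (2) / L[1][1] = 1.
  L[3][2] = (6) / L[2][2] = 3.
Step 4: L[3][3] = √(1) = 1.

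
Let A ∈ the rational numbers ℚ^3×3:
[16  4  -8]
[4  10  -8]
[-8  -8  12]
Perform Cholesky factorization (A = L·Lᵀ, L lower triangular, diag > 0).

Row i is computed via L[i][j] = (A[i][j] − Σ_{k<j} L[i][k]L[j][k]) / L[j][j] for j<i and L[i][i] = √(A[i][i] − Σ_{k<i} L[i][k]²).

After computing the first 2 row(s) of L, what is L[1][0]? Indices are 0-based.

L[1][0] = 1

Step 1: L[0][0] = √(16) = 4.
  L[1][0] = (4) / L[0][0] = 1.
Step 2: L[1][1] = √(9) = 3.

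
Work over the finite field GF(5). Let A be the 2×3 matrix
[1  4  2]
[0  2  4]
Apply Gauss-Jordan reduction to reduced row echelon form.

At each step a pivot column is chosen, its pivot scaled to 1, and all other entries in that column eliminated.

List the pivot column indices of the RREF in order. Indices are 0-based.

pivot(0,0)=1: scale R0 → (1, 4, 2)
pivot(1,1)=2: scale R1 → (0, 1, 2)
  clear (0,1): R0 −= (4)R1 → (1, 0, 4)

pivot columns: 0, 1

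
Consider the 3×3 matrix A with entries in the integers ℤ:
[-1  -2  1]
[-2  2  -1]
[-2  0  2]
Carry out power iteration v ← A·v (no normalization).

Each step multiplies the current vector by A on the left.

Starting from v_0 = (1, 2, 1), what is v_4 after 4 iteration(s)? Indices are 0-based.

v_0 = (1, 2, 1).
v_1 = A·v_0 = (-4, 1, 0).
v_2 = A·v_1 = (2, 10, 8).
v_3 = A·v_2 = (-14, 8, 12).
v_4 = A·v_3 = (10, 32, 52).

v_4 = (10, 32, 52)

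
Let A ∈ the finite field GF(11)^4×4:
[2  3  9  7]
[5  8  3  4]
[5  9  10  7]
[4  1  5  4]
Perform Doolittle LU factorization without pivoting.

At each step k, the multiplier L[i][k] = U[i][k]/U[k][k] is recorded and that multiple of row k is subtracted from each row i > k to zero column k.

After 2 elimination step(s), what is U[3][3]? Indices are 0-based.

[col 0] pivot 2
  R1 -= 8*R0 → (0, 6, 8, 3)  (L[1][0] := 8)
  R2 -= 8*R0 → (0, 7, 4, 6)  (L[2][0] := 8)
  R3 -= 2*R0 → (0, 6, 9, 1)  (L[3][0] := 2)
[col 1] pivot 6
  R2 -= 3*R1 → (0, 0, 2, 8)  (L[2][1] := 3)
  R3 -= 1*R1 → (0, 0, 1, 9)  (L[3][1] := 1)

U[3][3] = 9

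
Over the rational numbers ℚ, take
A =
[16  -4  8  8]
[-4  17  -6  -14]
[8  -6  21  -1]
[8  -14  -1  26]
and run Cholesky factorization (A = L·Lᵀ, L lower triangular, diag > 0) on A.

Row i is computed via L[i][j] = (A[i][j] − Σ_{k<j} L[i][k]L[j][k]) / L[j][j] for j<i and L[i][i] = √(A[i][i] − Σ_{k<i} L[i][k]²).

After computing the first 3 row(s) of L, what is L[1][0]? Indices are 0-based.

L[1][0] = -1

Step 1: L[0][0] = √(16) = 4.
  L[1][0] = (-4) / L[0][0] = -1.
Step 2: L[1][1] = √(16) = 4.
  L[2][0] = (8) / L[0][0] = 2.
  L[2][1] = (-4) / L[1][1] = -1.
Step 3: L[2][2] = √(16) = 4.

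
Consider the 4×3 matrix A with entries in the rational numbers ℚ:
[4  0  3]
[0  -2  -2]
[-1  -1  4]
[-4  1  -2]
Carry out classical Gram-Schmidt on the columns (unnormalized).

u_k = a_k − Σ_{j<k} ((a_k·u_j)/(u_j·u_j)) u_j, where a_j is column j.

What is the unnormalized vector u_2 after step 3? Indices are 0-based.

Step 1: u_0 = a_0 = (4, 0, -1, -4).
Step 2: u_1 = a_1 − (-1/11)·u_0 = (4/11, -2, -12/11, 7/11).
Step 3: u_2 = a_2 − (16/33)·u_0 − (-2/21)·u_1 = (23/21, -46/21, 92/21, 0).

u_2 = (23/21, -46/21, 92/21, 0)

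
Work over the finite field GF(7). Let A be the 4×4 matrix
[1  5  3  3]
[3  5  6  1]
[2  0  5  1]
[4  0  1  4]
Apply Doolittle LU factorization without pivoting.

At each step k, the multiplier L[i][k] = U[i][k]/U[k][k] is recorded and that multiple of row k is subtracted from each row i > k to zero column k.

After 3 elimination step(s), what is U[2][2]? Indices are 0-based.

Step 1: pivot at (0,0) is 1.
  row1 ← row1 − (3)·row0  ⇒  L[1][0]=3, U row1=(0, 4, 4, 6)
  row2 ← row2 − (2)·row0  ⇒  L[2][0]=2, U row2=(0, 4, 6, 2)
  row3 ← row3 − (4)·row0  ⇒  L[3][0]=4, U row3=(0, 1, 3, 6)
Step 2: pivot at (1,1) is 4.
  row2 ← row2 − (1)·row1  ⇒  L[2][1]=1, U row2=(0, 0, 2, 3)
  row3 ← row3 − (2)·row1  ⇒  L[3][1]=2, U row3=(0, 0, 2, 1)
Step 3: pivot at (2,2) is 2.
  row3 ← row3 − (1)·row2  ⇒  L[3][2]=1, U row3=(0, 0, 0, 5)

U[2][2] = 2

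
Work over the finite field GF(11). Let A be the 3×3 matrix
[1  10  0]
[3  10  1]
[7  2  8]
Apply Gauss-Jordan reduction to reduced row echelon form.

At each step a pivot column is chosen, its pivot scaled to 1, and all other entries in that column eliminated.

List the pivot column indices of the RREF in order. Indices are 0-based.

pivot columns: 0, 1, 2

[1] R0 /= 1  ⇒  (1, 10, 0)
     R1 -= 3·R0  ⇒  (0, 2, 1)
     R2 -= 7·R0  ⇒  (0, 9, 8)
[2] R1 /= 2  ⇒  (0, 1, 6)
     R0 -= 10·R1  ⇒  (1, 0, 6)
     R2 -= 9·R1  ⇒  (0, 0, 9)
[3] R2 /= 9  ⇒  (0, 0, 1)
     R0 -= 6·R2  ⇒  (1, 0, 0)
     R1 -= 6·R2  ⇒  (0, 1, 0)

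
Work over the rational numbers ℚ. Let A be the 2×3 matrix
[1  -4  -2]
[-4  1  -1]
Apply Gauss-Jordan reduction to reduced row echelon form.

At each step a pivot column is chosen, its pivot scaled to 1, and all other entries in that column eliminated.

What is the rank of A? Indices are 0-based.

step 1: normalize row 0 (÷1) = (1, -4, -2)
  row 1: subtract -4×row0 = (0, -15, -9)
step 2: normalize row 1 (÷-15) = (0, 1, 3/5)
  row 0: subtract -4×row1 = (1, 0, 2/5)

rank = 2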